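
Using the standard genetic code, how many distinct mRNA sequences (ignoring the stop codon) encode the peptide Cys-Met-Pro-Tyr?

Cys: 2 codons.
Met: 1 codon.
Pro: 4 codons.
Tyr: 2 codons.
2 × 1 × 4 × 2 = 16.

16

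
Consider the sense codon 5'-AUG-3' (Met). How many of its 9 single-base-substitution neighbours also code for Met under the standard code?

0

Position 1: none → 0 synonymous.
Position 2: none → 0 synonymous.
Position 3: none → 0 synonymous.
Total: 0 + 0 + 0 = 0.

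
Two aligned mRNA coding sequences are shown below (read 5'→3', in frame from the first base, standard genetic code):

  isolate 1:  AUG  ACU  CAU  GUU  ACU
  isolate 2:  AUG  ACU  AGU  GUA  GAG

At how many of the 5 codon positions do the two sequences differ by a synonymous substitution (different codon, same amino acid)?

Codon 1: AUG Met / AUG Met — identical.
Codon 2: ACU Thr / ACU Thr — identical.
Codon 3: CAU His / AGU Ser — nonsynonymous.
Codon 4: GUU Val / GUA Val — synonymous.
Codon 5: ACU Thr / GAG Glu — nonsynonymous.
Synonymous differences: 1.

1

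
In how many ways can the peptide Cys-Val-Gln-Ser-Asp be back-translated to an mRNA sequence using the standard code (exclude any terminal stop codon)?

192

Cys: 2 codons.
Val: 4 codons.
Gln: 2 codons.
Ser: 6 codons.
Asp: 2 codons.
2 × 4 × 2 × 6 × 2 = 192.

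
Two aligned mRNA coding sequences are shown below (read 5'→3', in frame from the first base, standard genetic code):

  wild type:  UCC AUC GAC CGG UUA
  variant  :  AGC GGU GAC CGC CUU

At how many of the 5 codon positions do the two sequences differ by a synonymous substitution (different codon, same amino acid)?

Codon 1: UCC Ser / AGC Ser — synonymous.
Codon 2: AUC Ile / GGU Gly — nonsynonymous.
Codon 3: GAC Asp / GAC Asp — identical.
Codon 4: CGG Arg / CGC Arg — synonymous.
Codon 5: UUA Leu / CUU Leu — synonymous.
Synonymous differences: 3.

3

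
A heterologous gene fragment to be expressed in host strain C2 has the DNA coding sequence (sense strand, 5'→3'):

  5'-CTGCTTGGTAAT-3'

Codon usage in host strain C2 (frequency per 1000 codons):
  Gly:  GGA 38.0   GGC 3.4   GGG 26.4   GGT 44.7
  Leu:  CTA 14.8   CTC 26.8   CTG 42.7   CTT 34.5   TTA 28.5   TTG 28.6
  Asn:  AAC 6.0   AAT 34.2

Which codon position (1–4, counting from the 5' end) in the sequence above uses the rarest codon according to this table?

Codon 1 CTG (Leu): 42.7 per 1000.
Codon 2 CTT (Leu): 34.5 per 1000.
Codon 3 GGT (Gly): 44.7 per 1000.
Codon 4 AAT (Asn): 34.2 per 1000.
Lowest frequency is 34.2 at codon 4.

4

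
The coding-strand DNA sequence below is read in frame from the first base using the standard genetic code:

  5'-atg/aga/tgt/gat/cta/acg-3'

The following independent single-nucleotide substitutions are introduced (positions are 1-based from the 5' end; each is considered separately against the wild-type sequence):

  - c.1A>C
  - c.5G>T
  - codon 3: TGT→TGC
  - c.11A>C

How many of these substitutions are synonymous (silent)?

Codon 1: ATG (Met) → CTG (Leu) — missense.
Codon 2: AGA (Arg) → ATA (Ile) — missense.
Codon 3: TGT (Cys) → TGC (Cys) — synonymous.
Codon 4: GAT (Asp) → GCT (Ala) — missense.
Synonymous: 1 of 4.

1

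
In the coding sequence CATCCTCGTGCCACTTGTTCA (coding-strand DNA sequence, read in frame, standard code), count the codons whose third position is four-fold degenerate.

Codon 1 CAT (His): third position 2-fold.
Codon 2 CCT (Pro): third position 4-fold.
Codon 3 CGT (Arg): third position 4-fold.
Codon 4 GCC (Ala): third position 4-fold.
Codon 5 ACT (Thr): third position 4-fold.
Codon 6 TGT (Cys): third position 2-fold.
Codon 7 TCA (Ser): third position 4-fold.
Four-fold degenerate third positions: 5.

5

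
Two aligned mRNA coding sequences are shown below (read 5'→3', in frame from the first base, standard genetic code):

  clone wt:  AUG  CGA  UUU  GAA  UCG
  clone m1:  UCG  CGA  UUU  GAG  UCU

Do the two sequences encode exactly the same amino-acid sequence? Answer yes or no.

no

Codon 1: AUG Met / UCG Ser — nonsynonymous.
Codon 2: CGA Arg / CGA Arg — identical.
Codon 3: UUU Phe / UUU Phe — identical.
Codon 4: GAA Glu / GAG Glu — synonymous.
Codon 5: UCG Ser / UCU Ser — synonymous.
Nonsynonymous differences: 1 → different protein.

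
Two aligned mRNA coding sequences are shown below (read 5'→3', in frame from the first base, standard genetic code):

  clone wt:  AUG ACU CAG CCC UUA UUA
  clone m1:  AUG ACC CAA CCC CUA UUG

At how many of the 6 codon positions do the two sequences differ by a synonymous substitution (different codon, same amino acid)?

4

Codon 1: AUG Met / AUG Met — identical.
Codon 2: ACU Thr / ACC Thr — synonymous.
Codon 3: CAG Gln / CAA Gln — synonymous.
Codon 4: CCC Pro / CCC Pro — identical.
Codon 5: UUA Leu / CUA Leu — synonymous.
Codon 6: UUA Leu / UUG Leu — synonymous.
Synonymous differences: 4.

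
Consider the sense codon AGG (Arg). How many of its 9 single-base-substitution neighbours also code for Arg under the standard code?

2

Position 1: CGG → 1 synonymous.
Position 2: none → 0 synonymous.
Position 3: AGA → 1 synonymous.
Total: 1 + 0 + 1 = 2.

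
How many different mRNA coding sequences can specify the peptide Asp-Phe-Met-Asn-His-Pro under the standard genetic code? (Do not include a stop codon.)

Asp: 2 codons.
Phe: 2 codons.
Met: 1 codon.
Asn: 2 codons.
His: 2 codons.
Pro: 4 codons.
2 × 2 × 1 × 2 × 2 × 4 = 64.

64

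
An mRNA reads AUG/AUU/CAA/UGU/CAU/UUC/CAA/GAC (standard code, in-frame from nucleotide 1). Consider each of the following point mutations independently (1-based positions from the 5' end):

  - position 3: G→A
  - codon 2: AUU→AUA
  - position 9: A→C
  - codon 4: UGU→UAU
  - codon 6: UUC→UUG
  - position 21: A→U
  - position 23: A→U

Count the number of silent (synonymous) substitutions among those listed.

1

Codon 1: AUG (Met) → AUA (Ile) — missense.
Codon 2: AUU (Ile) → AUA (Ile) — synonymous.
Codon 3: CAA (Gln) → CAC (His) — missense.
Codon 4: UGU (Cys) → UAU (Tyr) — missense.
Codon 6: UUC (Phe) → UUG (Leu) — missense.
Codon 7: CAA (Gln) → CAU (His) — missense.
Codon 8: GAC (Asp) → GUC (Val) — missense.
Synonymous: 1 of 7.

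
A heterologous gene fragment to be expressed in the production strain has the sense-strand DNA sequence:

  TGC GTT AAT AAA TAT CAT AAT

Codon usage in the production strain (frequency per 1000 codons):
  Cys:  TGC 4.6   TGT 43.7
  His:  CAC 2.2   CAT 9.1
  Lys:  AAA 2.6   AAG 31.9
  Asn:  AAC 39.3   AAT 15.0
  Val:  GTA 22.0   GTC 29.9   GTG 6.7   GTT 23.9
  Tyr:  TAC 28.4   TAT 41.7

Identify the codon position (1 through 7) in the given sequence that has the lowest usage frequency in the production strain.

4

Codon 1 TGC (Cys): 4.6 per 1000.
Codon 2 GTT (Val): 23.9 per 1000.
Codon 3 AAT (Asn): 15.0 per 1000.
Codon 4 AAA (Lys): 2.6 per 1000.
Codon 5 TAT (Tyr): 41.7 per 1000.
Codon 6 CAT (His): 9.1 per 1000.
Codon 7 AAT (Asn): 15.0 per 1000.
Lowest frequency is 2.6 at codon 4.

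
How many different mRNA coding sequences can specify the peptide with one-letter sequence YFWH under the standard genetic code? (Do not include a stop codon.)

Tyr: 2 codons.
Phe: 2 codons.
Trp: 1 codon.
His: 2 codons.
2 × 2 × 1 × 2 = 8.

8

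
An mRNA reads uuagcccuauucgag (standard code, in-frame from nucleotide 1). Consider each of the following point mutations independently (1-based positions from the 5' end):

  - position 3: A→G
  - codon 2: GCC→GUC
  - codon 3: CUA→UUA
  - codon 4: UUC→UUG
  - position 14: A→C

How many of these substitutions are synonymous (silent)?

Codon 1: UUA (Leu) → UUG (Leu) — synonymous.
Codon 2: GCC (Ala) → GUC (Val) — missense.
Codon 3: CUA (Leu) → UUA (Leu) — synonymous.
Codon 4: UUC (Phe) → UUG (Leu) — missense.
Codon 5: GAG (Glu) → GCG (Ala) — missense.
Synonymous: 2 of 5.

2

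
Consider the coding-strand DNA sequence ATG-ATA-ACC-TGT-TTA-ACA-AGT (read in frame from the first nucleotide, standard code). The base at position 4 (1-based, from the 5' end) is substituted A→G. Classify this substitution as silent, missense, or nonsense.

Position 4 falls in codon 2: ATA → Ile.
After the substitution the codon is GTA → Val.
Ile ≠ Val, so this is a missense mutation.

missense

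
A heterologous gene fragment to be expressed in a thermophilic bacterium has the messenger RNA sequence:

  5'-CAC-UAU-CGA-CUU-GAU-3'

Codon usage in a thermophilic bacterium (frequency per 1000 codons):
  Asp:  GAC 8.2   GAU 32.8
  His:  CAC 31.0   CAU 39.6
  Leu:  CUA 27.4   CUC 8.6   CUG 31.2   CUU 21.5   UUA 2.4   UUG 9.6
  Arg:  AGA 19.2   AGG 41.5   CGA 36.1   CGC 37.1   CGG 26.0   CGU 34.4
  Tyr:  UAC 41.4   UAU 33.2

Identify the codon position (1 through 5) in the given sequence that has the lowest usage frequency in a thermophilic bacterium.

4

Codon 1 CAC (His): 31.0 per 1000.
Codon 2 UAU (Tyr): 33.2 per 1000.
Codon 3 CGA (Arg): 36.1 per 1000.
Codon 4 CUU (Leu): 21.5 per 1000.
Codon 5 GAU (Asp): 32.8 per 1000.
Lowest frequency is 21.5 at codon 4.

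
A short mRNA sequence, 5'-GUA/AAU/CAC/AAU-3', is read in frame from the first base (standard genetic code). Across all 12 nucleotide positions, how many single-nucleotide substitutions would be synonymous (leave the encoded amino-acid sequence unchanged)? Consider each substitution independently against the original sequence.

6

Codon 1 (GUA, Val): 3 synonymous substitutions.
Codon 2 (AAU, Asn): 1 synonymous substitution.
Codon 3 (CAC, His): 1 synonymous substitution.
Codon 4 (AAU, Asn): 1 synonymous substitution.
Total: 3 + 1 + 1 + 1 = 6.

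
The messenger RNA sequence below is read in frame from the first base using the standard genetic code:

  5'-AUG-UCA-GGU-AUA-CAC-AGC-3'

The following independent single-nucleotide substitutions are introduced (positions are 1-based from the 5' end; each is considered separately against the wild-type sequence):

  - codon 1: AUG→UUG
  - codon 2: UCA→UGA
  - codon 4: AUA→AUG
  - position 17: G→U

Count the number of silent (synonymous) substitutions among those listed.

Codon 1: AUG (Met) → UUG (Leu) — missense.
Codon 2: UCA (Ser) → UGA (Stop) — nonsense.
Codon 4: AUA (Ile) → AUG (Met) — missense.
Codon 6: AGC (Ser) → AUC (Ile) — missense.
Synonymous: 0 of 4.

0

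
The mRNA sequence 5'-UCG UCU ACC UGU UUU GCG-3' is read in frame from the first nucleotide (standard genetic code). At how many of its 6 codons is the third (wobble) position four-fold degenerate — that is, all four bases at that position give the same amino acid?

4

Codon 1 UCG (Ser): third position 4-fold.
Codon 2 UCU (Ser): third position 4-fold.
Codon 3 ACC (Thr): third position 4-fold.
Codon 4 UGU (Cys): third position 2-fold.
Codon 5 UUU (Phe): third position 2-fold.
Codon 6 GCG (Ala): third position 4-fold.
Four-fold degenerate third positions: 4.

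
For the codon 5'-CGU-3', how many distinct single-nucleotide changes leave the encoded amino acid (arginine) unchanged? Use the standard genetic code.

3

Position 1: none → 0 synonymous.
Position 2: none → 0 synonymous.
Position 3: CGC, CGA, CGG → 3 synonymous.
Total: 0 + 0 + 3 = 3.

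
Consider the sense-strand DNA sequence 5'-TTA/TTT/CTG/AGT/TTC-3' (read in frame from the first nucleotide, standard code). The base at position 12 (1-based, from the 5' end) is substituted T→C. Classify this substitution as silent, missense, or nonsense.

Position 12 falls in codon 4: AGT → Ser.
After the substitution the codon is AGC → Ser.
Both encode Ser, so the change is synonymous.

silent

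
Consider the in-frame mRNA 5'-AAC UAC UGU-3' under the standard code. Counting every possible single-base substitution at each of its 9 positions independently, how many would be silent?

Codon 1 (AAC, Asn): 1 synonymous substitution.
Codon 2 (UAC, Tyr): 1 synonymous substitution.
Codon 3 (UGU, Cys): 1 synonymous substitution.
Total: 1 + 1 + 1 = 3.

3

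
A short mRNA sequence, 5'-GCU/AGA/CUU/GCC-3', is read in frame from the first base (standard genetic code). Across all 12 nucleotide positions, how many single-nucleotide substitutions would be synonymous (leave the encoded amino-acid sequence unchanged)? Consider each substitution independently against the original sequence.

11

Codon 1 (GCU, Ala): 3 synonymous substitutions.
Codon 2 (AGA, Arg): 2 synonymous substitutions.
Codon 3 (CUU, Leu): 3 synonymous substitutions.
Codon 4 (GCC, Ala): 3 synonymous substitutions.
Total: 3 + 2 + 3 + 3 = 11.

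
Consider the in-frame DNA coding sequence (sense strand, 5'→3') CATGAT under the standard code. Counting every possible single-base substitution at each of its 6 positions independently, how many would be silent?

2

Codon 1 (CAT, His): 1 synonymous substitution.
Codon 2 (GAT, Asp): 1 synonymous substitution.
Total: 1 + 1 = 2.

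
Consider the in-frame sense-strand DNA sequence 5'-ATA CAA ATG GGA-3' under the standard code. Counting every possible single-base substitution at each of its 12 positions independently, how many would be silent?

Codon 1 (ATA, Ile): 2 synonymous substitutions.
Codon 2 (CAA, Gln): 1 synonymous substitution.
Codon 3 (ATG, Met): 0 synonymous substitutions.
Codon 4 (GGA, Gly): 3 synonymous substitutions.
Total: 2 + 1 + 0 + 3 = 6.

6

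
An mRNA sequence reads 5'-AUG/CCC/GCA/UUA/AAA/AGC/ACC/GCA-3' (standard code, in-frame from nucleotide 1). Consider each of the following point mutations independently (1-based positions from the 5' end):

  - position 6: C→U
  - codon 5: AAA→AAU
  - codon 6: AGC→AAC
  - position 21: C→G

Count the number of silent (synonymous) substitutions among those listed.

Codon 2: CCC (Pro) → CCU (Pro) — synonymous.
Codon 5: AAA (Lys) → AAU (Asn) — missense.
Codon 6: AGC (Ser) → AAC (Asn) — missense.
Codon 7: ACC (Thr) → ACG (Thr) — synonymous.
Synonymous: 2 of 4.

2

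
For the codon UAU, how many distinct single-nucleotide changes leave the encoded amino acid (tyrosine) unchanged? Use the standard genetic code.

1

Position 1: none → 0 synonymous.
Position 2: none → 0 synonymous.
Position 3: UAC → 1 synonymous.
Total: 0 + 0 + 1 = 1.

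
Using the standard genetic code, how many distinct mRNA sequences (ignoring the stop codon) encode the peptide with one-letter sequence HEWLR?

144

His: 2 codons.
Glu: 2 codons.
Trp: 1 codon.
Leu: 6 codons.
Arg: 6 codons.
2 × 2 × 1 × 6 × 6 = 144.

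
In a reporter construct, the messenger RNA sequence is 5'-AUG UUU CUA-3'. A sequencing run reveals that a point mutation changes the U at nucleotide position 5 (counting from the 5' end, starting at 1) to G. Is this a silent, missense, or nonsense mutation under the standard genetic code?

Position 5 falls in codon 2: UUU → Phe.
After the substitution the codon is UGU → Cys.
Phe ≠ Cys, so this is a missense mutation.

missense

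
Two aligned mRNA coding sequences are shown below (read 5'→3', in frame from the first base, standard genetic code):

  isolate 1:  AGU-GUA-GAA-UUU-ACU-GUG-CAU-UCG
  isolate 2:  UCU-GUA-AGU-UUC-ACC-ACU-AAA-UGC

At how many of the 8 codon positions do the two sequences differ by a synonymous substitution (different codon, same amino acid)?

Codon 1: AGU Ser / UCU Ser — synonymous.
Codon 2: GUA Val / GUA Val — identical.
Codon 3: GAA Glu / AGU Ser — nonsynonymous.
Codon 4: UUU Phe / UUC Phe — synonymous.
Codon 5: ACU Thr / ACC Thr — synonymous.
Codon 6: GUG Val / ACU Thr — nonsynonymous.
Codon 7: CAU His / AAA Lys — nonsynonymous.
Codon 8: UCG Ser / UGC Cys — nonsynonymous.
Synonymous differences: 3.

3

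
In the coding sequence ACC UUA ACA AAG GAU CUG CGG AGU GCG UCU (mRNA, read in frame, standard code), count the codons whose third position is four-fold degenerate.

6

Codon 1 ACC (Thr): third position 4-fold.
Codon 2 UUA (Leu): third position 2-fold.
Codon 3 ACA (Thr): third position 4-fold.
Codon 4 AAG (Lys): third position 2-fold.
Codon 5 GAU (Asp): third position 2-fold.
Codon 6 CUG (Leu): third position 4-fold.
Codon 7 CGG (Arg): third position 4-fold.
Codon 8 AGU (Ser): third position 2-fold.
Codon 9 GCG (Ala): third position 4-fold.
Codon 10 UCU (Ser): third position 4-fold.
Four-fold degenerate third positions: 6.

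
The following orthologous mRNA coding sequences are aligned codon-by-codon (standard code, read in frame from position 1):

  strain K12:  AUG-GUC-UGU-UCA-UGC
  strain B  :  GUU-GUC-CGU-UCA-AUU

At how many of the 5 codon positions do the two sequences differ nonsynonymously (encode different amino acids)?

Codon 1: AUG Met / GUU Val — nonsynonymous.
Codon 2: GUC Val / GUC Val — identical.
Codon 3: UGU Cys / CGU Arg — nonsynonymous.
Codon 4: UCA Ser / UCA Ser — identical.
Codon 5: UGC Cys / AUU Ile — nonsynonymous.
Nonsynonymous differences: 3.

3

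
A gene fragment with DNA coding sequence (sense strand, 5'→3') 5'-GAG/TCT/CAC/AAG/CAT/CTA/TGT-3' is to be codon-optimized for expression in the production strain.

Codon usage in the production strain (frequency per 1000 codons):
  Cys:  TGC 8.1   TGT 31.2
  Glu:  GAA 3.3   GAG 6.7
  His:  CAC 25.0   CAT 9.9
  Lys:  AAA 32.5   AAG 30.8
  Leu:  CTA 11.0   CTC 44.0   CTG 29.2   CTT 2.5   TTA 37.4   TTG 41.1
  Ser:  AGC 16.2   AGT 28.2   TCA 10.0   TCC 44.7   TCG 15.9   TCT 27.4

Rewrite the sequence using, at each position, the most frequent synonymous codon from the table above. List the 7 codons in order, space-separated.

GAG TCC CAC AAA CAC CTC TGT

Codon 1 (Glu): best is GAG at 6.7.
Codon 2 (Ser): best is TCC at 44.7.
Codon 3 (His): best is CAC at 25.0.
Codon 4 (Lys): best is AAA at 32.5.
Codon 5 (His): best is CAC at 25.0.
Codon 6 (Leu): best is CTC at 44.0.
Codon 7 (Cys): best is TGT at 31.2.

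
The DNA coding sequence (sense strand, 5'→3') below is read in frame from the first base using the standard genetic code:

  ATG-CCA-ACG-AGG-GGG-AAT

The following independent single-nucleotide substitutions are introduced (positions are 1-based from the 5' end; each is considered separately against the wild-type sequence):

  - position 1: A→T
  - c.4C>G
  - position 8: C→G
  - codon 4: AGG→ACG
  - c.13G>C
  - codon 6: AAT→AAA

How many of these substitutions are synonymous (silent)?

Codon 1: ATG (Met) → TTG (Leu) — missense.
Codon 2: CCA (Pro) → GCA (Ala) — missense.
Codon 3: ACG (Thr) → AGG (Arg) — missense.
Codon 4: AGG (Arg) → ACG (Thr) — missense.
Codon 5: GGG (Gly) → CGG (Arg) — missense.
Codon 6: AAT (Asn) → AAA (Lys) — missense.
Synonymous: 0 of 6.

0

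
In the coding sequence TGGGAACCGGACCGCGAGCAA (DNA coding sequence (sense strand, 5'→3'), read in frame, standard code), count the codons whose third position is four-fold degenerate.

Codon 1 TGG (Trp): third position 1-fold.
Codon 2 GAA (Glu): third position 2-fold.
Codon 3 CCG (Pro): third position 4-fold.
Codon 4 GAC (Asp): third position 2-fold.
Codon 5 CGC (Arg): third position 4-fold.
Codon 6 GAG (Glu): third position 2-fold.
Codon 7 CAA (Gln): third position 2-fold.
Four-fold degenerate third positions: 2.

2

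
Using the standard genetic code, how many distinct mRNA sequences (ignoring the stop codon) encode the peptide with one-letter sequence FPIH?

48

Phe: 2 codons.
Pro: 4 codons.
Ile: 3 codons.
His: 2 codons.
2 × 4 × 3 × 2 = 48.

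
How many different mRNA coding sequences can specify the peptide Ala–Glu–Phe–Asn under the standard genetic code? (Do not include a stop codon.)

32

Ala: 4 codons.
Glu: 2 codons.
Phe: 2 codons.
Asn: 2 codons.
4 × 2 × 2 × 2 = 32.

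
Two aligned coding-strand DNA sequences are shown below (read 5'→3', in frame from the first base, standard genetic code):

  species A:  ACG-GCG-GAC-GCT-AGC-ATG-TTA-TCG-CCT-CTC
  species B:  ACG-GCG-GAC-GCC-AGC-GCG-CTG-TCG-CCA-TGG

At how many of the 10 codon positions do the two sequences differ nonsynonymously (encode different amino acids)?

2

Codon 1: ACG Thr / ACG Thr — identical.
Codon 2: GCG Ala / GCG Ala — identical.
Codon 3: GAC Asp / GAC Asp — identical.
Codon 4: GCT Ala / GCC Ala — synonymous.
Codon 5: AGC Ser / AGC Ser — identical.
Codon 6: ATG Met / GCG Ala — nonsynonymous.
Codon 7: TTA Leu / CTG Leu — synonymous.
Codon 8: TCG Ser / TCG Ser — identical.
Codon 9: CCT Pro / CCA Pro — synonymous.
Codon 10: CTC Leu / TGG Trp — nonsynonymous.
Nonsynonymous differences: 2.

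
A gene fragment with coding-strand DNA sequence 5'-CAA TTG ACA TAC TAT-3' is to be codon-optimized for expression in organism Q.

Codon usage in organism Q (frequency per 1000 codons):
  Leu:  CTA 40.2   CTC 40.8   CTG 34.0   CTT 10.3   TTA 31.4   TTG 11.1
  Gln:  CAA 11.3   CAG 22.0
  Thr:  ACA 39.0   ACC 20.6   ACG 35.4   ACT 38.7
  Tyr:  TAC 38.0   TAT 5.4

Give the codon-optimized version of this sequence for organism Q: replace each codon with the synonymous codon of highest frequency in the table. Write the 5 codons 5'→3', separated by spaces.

Codon 1 (Gln): best is CAG at 22.0.
Codon 2 (Leu): best is CTC at 40.8.
Codon 3 (Thr): best is ACA at 39.0.
Codon 4 (Tyr): best is TAC at 38.0.
Codon 5 (Tyr): best is TAC at 38.0.

CAG CTC ACA TAC TAC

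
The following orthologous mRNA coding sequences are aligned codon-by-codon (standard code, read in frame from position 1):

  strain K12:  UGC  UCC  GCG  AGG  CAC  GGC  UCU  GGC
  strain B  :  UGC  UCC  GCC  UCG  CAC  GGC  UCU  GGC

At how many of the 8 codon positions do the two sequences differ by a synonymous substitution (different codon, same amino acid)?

Codon 1: UGC Cys / UGC Cys — identical.
Codon 2: UCC Ser / UCC Ser — identical.
Codon 3: GCG Ala / GCC Ala — synonymous.
Codon 4: AGG Arg / UCG Ser — nonsynonymous.
Codon 5: CAC His / CAC His — identical.
Codon 6: GGC Gly / GGC Gly — identical.
Codon 7: UCU Ser / UCU Ser — identical.
Codon 8: GGC Gly / GGC Gly — identical.
Synonymous differences: 1.

1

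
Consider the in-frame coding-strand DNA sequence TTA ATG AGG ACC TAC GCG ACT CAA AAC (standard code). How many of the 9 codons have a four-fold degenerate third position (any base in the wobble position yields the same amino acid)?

3

Codon 1 TTA (Leu): third position 2-fold.
Codon 2 ATG (Met): third position 1-fold.
Codon 3 AGG (Arg): third position 2-fold.
Codon 4 ACC (Thr): third position 4-fold.
Codon 5 TAC (Tyr): third position 2-fold.
Codon 6 GCG (Ala): third position 4-fold.
Codon 7 ACT (Thr): third position 4-fold.
Codon 8 CAA (Gln): third position 2-fold.
Codon 9 AAC (Asn): third position 2-fold.
Four-fold degenerate third positions: 3.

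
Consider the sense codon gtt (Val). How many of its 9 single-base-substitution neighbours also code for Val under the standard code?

3

Position 1: none → 0 synonymous.
Position 2: none → 0 synonymous.
Position 3: GTC, GTA, GTG → 3 synonymous.
Total: 0 + 0 + 3 = 3.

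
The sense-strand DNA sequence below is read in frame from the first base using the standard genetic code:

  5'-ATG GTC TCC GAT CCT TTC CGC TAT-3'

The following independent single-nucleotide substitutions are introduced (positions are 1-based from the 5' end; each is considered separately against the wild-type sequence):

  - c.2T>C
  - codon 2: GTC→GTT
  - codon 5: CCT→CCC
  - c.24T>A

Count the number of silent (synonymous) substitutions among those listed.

Codon 1: ATG (Met) → ACG (Thr) — missense.
Codon 2: GTC (Val) → GTT (Val) — synonymous.
Codon 5: CCT (Pro) → CCC (Pro) — synonymous.
Codon 8: TAT (Tyr) → TAA (Stop) — nonsense.
Synonymous: 2 of 4.

2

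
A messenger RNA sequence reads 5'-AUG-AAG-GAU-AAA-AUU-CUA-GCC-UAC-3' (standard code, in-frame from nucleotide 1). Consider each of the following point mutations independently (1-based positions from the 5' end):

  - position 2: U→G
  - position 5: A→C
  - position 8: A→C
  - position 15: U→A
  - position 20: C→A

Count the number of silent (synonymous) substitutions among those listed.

1

Codon 1: AUG (Met) → AGG (Arg) — missense.
Codon 2: AAG (Lys) → ACG (Thr) — missense.
Codon 3: GAU (Asp) → GCU (Ala) — missense.
Codon 5: AUU (Ile) → AUA (Ile) — synonymous.
Codon 7: GCC (Ala) → GAC (Asp) — missense.
Synonymous: 1 of 5.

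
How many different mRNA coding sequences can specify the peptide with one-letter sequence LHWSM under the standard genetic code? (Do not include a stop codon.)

72

Leu: 6 codons.
His: 2 codons.
Trp: 1 codon.
Ser: 6 codons.
Met: 1 codon.
6 × 2 × 1 × 6 × 1 = 72.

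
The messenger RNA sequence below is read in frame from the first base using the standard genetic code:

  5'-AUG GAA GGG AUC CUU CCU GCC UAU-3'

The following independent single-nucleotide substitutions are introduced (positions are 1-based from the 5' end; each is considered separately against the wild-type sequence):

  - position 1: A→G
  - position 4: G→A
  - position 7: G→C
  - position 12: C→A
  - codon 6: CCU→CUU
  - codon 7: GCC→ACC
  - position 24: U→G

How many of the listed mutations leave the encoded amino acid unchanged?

1

Codon 1: AUG (Met) → GUG (Val) — missense.
Codon 2: GAA (Glu) → AAA (Lys) — missense.
Codon 3: GGG (Gly) → CGG (Arg) — missense.
Codon 4: AUC (Ile) → AUA (Ile) — synonymous.
Codon 6: CCU (Pro) → CUU (Leu) — missense.
Codon 7: GCC (Ala) → ACC (Thr) — missense.
Codon 8: UAU (Tyr) → UAG (Stop) — nonsense.
Synonymous: 1 of 7.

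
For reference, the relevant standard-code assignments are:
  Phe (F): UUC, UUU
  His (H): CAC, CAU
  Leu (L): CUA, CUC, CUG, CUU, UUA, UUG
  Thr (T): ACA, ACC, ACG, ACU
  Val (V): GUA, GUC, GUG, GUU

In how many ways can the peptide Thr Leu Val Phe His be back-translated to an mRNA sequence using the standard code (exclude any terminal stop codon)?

Thr: 4 codons.
Leu: 6 codons.
Val: 4 codons.
Phe: 2 codons.
His: 2 codons.
4 × 6 × 4 × 2 × 2 = 384.

384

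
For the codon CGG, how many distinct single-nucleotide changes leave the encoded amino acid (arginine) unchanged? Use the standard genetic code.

Position 1: AGG → 1 synonymous.
Position 2: none → 0 synonymous.
Position 3: CGT, CGC, CGA → 3 synonymous.
Total: 1 + 0 + 3 = 4.

4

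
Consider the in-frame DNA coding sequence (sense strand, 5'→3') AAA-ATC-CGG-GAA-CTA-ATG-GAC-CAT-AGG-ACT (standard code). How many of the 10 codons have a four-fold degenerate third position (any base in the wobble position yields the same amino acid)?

Codon 1 AAA (Lys): third position 2-fold.
Codon 2 ATC (Ile): third position 3-fold.
Codon 3 CGG (Arg): third position 4-fold.
Codon 4 GAA (Glu): third position 2-fold.
Codon 5 CTA (Leu): third position 4-fold.
Codon 6 ATG (Met): third position 1-fold.
Codon 7 GAC (Asp): third position 2-fold.
Codon 8 CAT (His): third position 2-fold.
Codon 9 AGG (Arg): third position 2-fold.
Codon 10 ACT (Thr): third position 4-fold.
Four-fold degenerate third positions: 3.

3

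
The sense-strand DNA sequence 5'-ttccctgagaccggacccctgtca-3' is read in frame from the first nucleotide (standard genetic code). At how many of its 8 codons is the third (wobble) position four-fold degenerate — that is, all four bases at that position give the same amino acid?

6

Codon 1 TTC (Phe): third position 2-fold.
Codon 2 CCT (Pro): third position 4-fold.
Codon 3 GAG (Glu): third position 2-fold.
Codon 4 ACC (Thr): third position 4-fold.
Codon 5 GGA (Gly): third position 4-fold.
Codon 6 CCC (Pro): third position 4-fold.
Codon 7 CTG (Leu): third position 4-fold.
Codon 8 TCA (Ser): third position 4-fold.
Four-fold degenerate third positions: 6.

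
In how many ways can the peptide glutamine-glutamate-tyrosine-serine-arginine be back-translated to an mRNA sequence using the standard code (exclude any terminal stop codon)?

Gln: 2 codons.
Glu: 2 codons.
Tyr: 2 codons.
Ser: 6 codons.
Arg: 6 codons.
2 × 2 × 2 × 6 × 6 = 288.

288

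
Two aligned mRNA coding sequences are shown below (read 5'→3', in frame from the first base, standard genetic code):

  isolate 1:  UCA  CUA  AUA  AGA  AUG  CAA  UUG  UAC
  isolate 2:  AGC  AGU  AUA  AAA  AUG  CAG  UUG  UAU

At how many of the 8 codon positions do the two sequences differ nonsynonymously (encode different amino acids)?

2

Codon 1: UCA Ser / AGC Ser — synonymous.
Codon 2: CUA Leu / AGU Ser — nonsynonymous.
Codon 3: AUA Ile / AUA Ile — identical.
Codon 4: AGA Arg / AAA Lys — nonsynonymous.
Codon 5: AUG Met / AUG Met — identical.
Codon 6: CAA Gln / CAG Gln — synonymous.
Codon 7: UUG Leu / UUG Leu — identical.
Codon 8: UAC Tyr / UAU Tyr — synonymous.
Nonsynonymous differences: 2.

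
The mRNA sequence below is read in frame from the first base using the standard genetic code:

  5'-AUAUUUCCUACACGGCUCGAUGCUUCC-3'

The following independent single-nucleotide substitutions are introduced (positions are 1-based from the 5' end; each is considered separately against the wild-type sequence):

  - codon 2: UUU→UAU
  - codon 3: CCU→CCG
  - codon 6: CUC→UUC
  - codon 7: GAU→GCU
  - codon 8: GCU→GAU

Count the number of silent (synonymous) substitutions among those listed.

Codon 2: UUU (Phe) → UAU (Tyr) — missense.
Codon 3: CCU (Pro) → CCG (Pro) — synonymous.
Codon 6: CUC (Leu) → UUC (Phe) — missense.
Codon 7: GAU (Asp) → GCU (Ala) — missense.
Codon 8: GCU (Ala) → GAU (Asp) — missense.
Synonymous: 1 of 5.

1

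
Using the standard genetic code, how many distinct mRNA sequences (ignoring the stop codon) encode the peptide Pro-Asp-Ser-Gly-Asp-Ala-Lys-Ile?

9216

Pro: 4 codons.
Asp: 2 codons.
Ser: 6 codons.
Gly: 4 codons.
Asp: 2 codons.
Ala: 4 codons.
Lys: 2 codons.
Ile: 3 codons.
4 × 2 × 6 × 4 × 2 × 4 × 2 × 3 = 9216.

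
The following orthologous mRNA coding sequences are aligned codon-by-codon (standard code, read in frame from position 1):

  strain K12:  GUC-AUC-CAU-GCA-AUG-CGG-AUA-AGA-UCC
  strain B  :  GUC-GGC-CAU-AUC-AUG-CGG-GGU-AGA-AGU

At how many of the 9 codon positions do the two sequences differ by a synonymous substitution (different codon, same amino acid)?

Codon 1: GUC Val / GUC Val — identical.
Codon 2: AUC Ile / GGC Gly — nonsynonymous.
Codon 3: CAU His / CAU His — identical.
Codon 4: GCA Ala / AUC Ile — nonsynonymous.
Codon 5: AUG Met / AUG Met — identical.
Codon 6: CGG Arg / CGG Arg — identical.
Codon 7: AUA Ile / GGU Gly — nonsynonymous.
Codon 8: AGA Arg / AGA Arg — identical.
Codon 9: UCC Ser / AGU Ser — synonymous.
Synonymous differences: 1.

1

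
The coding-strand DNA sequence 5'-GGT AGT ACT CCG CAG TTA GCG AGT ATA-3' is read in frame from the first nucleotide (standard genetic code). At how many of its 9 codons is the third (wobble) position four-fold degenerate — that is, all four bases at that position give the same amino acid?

Codon 1 GGT (Gly): third position 4-fold.
Codon 2 AGT (Ser): third position 2-fold.
Codon 3 ACT (Thr): third position 4-fold.
Codon 4 CCG (Pro): third position 4-fold.
Codon 5 CAG (Gln): third position 2-fold.
Codon 6 TTA (Leu): third position 2-fold.
Codon 7 GCG (Ala): third position 4-fold.
Codon 8 AGT (Ser): third position 2-fold.
Codon 9 ATA (Ile): third position 3-fold.
Four-fold degenerate third positions: 4.

4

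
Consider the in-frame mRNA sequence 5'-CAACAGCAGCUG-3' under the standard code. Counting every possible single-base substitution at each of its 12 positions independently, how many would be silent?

Codon 1 (CAA, Gln): 1 synonymous substitution.
Codon 2 (CAG, Gln): 1 synonymous substitution.
Codon 3 (CAG, Gln): 1 synonymous substitution.
Codon 4 (CUG, Leu): 4 synonymous substitutions.
Total: 1 + 1 + 1 + 4 = 7.

7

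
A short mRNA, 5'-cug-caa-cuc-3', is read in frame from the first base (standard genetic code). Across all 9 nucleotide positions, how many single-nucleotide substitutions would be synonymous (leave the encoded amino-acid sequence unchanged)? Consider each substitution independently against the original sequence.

8

Codon 1 (CUG, Leu): 4 synonymous substitutions.
Codon 2 (CAA, Gln): 1 synonymous substitution.
Codon 3 (CUC, Leu): 3 synonymous substitutions.
Total: 4 + 1 + 3 = 8.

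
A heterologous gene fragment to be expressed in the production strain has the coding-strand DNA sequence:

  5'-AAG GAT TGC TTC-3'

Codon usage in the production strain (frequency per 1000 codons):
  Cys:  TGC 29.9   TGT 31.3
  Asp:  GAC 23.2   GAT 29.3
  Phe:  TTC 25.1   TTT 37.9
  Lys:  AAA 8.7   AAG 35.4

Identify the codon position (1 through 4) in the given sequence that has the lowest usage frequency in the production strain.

4

Codon 1 AAG (Lys): 35.4 per 1000.
Codon 2 GAT (Asp): 29.3 per 1000.
Codon 3 TGC (Cys): 29.9 per 1000.
Codon 4 TTC (Phe): 25.1 per 1000.
Lowest frequency is 25.1 at codon 4.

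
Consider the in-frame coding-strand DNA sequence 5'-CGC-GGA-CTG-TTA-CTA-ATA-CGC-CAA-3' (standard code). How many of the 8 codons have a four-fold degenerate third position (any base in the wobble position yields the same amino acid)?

Codon 1 CGC (Arg): third position 4-fold.
Codon 2 GGA (Gly): third position 4-fold.
Codon 3 CTG (Leu): third position 4-fold.
Codon 4 TTA (Leu): third position 2-fold.
Codon 5 CTA (Leu): third position 4-fold.
Codon 6 ATA (Ile): third position 3-fold.
Codon 7 CGC (Arg): third position 4-fold.
Codon 8 CAA (Gln): third position 2-fold.
Four-fold degenerate third positions: 5.

5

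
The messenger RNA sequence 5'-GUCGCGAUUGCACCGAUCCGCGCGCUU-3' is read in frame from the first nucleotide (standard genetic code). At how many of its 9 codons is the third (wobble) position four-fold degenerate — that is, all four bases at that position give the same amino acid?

Codon 1 GUC (Val): third position 4-fold.
Codon 2 GCG (Ala): third position 4-fold.
Codon 3 AUU (Ile): third position 3-fold.
Codon 4 GCA (Ala): third position 4-fold.
Codon 5 CCG (Pro): third position 4-fold.
Codon 6 AUC (Ile): third position 3-fold.
Codon 7 CGC (Arg): third position 4-fold.
Codon 8 GCG (Ala): third position 4-fold.
Codon 9 CUU (Leu): third position 4-fold.
Four-fold degenerate third positions: 7.

7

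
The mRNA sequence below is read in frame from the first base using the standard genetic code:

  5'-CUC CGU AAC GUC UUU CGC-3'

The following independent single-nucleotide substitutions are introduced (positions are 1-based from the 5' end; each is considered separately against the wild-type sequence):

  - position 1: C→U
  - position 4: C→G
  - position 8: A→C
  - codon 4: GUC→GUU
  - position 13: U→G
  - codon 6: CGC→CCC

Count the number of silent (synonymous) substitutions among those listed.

Codon 1: CUC (Leu) → UUC (Phe) — missense.
Codon 2: CGU (Arg) → GGU (Gly) — missense.
Codon 3: AAC (Asn) → ACC (Thr) — missense.
Codon 4: GUC (Val) → GUU (Val) — synonymous.
Codon 5: UUU (Phe) → GUU (Val) — missense.
Codon 6: CGC (Arg) → CCC (Pro) — missense.
Synonymous: 1 of 6.

1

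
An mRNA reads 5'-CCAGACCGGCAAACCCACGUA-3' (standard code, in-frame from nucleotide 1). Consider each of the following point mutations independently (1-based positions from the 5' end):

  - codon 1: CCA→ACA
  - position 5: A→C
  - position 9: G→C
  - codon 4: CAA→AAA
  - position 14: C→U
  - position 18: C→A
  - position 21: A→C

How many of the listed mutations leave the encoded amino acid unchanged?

2

Codon 1: CCA (Pro) → ACA (Thr) — missense.
Codon 2: GAC (Asp) → GCC (Ala) — missense.
Codon 3: CGG (Arg) → CGC (Arg) — synonymous.
Codon 4: CAA (Gln) → AAA (Lys) — missense.
Codon 5: ACC (Thr) → AUC (Ile) — missense.
Codon 6: CAC (His) → CAA (Gln) — missense.
Codon 7: GUA (Val) → GUC (Val) — synonymous.
Synonymous: 2 of 7.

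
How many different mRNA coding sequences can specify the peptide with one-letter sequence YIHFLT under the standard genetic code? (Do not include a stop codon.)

576

Tyr: 2 codons.
Ile: 3 codons.
His: 2 codons.
Phe: 2 codons.
Leu: 6 codons.
Thr: 4 codons.
2 × 3 × 2 × 2 × 6 × 4 = 576.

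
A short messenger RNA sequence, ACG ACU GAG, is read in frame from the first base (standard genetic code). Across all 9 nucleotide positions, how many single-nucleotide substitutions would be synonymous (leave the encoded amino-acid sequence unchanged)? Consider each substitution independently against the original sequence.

Codon 1 (ACG, Thr): 3 synonymous substitutions.
Codon 2 (ACU, Thr): 3 synonymous substitutions.
Codon 3 (GAG, Glu): 1 synonymous substitution.
Total: 3 + 3 + 1 = 7.

7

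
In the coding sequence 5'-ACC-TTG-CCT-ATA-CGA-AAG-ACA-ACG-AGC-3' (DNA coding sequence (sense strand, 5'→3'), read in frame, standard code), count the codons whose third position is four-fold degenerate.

5

Codon 1 ACC (Thr): third position 4-fold.
Codon 2 TTG (Leu): third position 2-fold.
Codon 3 CCT (Pro): third position 4-fold.
Codon 4 ATA (Ile): third position 3-fold.
Codon 5 CGA (Arg): third position 4-fold.
Codon 6 AAG (Lys): third position 2-fold.
Codon 7 ACA (Thr): third position 4-fold.
Codon 8 ACG (Thr): third position 4-fold.
Codon 9 AGC (Ser): third position 2-fold.
Four-fold degenerate third positions: 5.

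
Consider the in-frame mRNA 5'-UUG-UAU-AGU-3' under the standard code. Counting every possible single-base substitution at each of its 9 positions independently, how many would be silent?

4

Codon 1 (UUG, Leu): 2 synonymous substitutions.
Codon 2 (UAU, Tyr): 1 synonymous substitution.
Codon 3 (AGU, Ser): 1 synonymous substitution.
Total: 2 + 1 + 1 = 4.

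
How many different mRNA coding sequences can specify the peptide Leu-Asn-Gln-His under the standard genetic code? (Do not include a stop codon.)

Leu: 6 codons.
Asn: 2 codons.
Gln: 2 codons.
His: 2 codons.
6 × 2 × 2 × 2 = 48.

48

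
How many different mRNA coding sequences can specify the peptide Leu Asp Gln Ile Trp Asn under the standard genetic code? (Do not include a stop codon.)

Leu: 6 codons.
Asp: 2 codons.
Gln: 2 codons.
Ile: 3 codons.
Trp: 1 codon.
Asn: 2 codons.
6 × 2 × 2 × 3 × 1 × 2 = 144.

144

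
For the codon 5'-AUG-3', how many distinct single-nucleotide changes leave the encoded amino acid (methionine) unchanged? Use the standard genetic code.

0

Position 1: none → 0 synonymous.
Position 2: none → 0 synonymous.
Position 3: none → 0 synonymous.
Total: 0 + 0 + 0 = 0.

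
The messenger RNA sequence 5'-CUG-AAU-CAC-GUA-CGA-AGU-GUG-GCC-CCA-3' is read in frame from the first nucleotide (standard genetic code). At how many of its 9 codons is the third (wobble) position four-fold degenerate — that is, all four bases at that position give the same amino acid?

Codon 1 CUG (Leu): third position 4-fold.
Codon 2 AAU (Asn): third position 2-fold.
Codon 3 CAC (His): third position 2-fold.
Codon 4 GUA (Val): third position 4-fold.
Codon 5 CGA (Arg): third position 4-fold.
Codon 6 AGU (Ser): third position 2-fold.
Codon 7 GUG (Val): third position 4-fold.
Codon 8 GCC (Ala): third position 4-fold.
Codon 9 CCA (Pro): third position 4-fold.
Four-fold degenerate third positions: 6.

6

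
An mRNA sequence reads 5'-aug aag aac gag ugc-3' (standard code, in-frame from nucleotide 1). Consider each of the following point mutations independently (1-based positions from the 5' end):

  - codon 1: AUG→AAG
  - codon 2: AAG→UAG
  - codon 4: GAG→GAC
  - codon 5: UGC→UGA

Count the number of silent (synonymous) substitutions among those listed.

Codon 1: AUG (Met) → AAG (Lys) — missense.
Codon 2: AAG (Lys) → UAG (Stop) — nonsense.
Codon 4: GAG (Glu) → GAC (Asp) — missense.
Codon 5: UGC (Cys) → UGA (Stop) — nonsense.
Synonymous: 0 of 4.

0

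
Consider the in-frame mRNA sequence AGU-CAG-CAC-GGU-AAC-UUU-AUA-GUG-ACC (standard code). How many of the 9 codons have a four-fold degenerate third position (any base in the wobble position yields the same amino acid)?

Codon 1 AGU (Ser): third position 2-fold.
Codon 2 CAG (Gln): third position 2-fold.
Codon 3 CAC (His): third position 2-fold.
Codon 4 GGU (Gly): third position 4-fold.
Codon 5 AAC (Asn): third position 2-fold.
Codon 6 UUU (Phe): third position 2-fold.
Codon 7 AUA (Ile): third position 3-fold.
Codon 8 GUG (Val): third position 4-fold.
Codon 9 ACC (Thr): third position 4-fold.
Four-fold degenerate third positions: 3.

3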